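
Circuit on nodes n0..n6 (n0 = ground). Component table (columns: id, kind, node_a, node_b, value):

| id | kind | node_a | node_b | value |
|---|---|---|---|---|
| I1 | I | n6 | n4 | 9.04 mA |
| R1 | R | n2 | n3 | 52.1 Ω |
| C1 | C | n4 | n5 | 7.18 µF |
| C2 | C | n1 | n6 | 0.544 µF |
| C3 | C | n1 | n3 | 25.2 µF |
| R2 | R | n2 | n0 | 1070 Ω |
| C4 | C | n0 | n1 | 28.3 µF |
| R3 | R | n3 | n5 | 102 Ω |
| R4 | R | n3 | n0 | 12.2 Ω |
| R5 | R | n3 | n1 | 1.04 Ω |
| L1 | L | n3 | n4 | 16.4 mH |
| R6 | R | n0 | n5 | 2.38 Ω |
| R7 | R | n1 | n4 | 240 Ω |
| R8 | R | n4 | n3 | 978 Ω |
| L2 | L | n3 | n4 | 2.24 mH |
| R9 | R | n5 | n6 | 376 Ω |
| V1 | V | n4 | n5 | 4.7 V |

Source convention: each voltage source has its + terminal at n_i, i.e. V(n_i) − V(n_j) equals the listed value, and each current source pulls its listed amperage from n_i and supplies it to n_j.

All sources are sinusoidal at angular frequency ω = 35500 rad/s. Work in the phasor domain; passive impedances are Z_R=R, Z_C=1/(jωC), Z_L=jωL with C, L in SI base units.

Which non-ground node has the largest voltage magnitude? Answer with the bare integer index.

MNA unknowns: 6 node voltages V₁..V_6 plus 1 source current (V1)
I1: z[6]−=0.00904, z[4]+=0.00904
R1: Y=0.01919+0.000j on G[2,3]
C1: Y=0.000+0.2549j on G[4,5]
C2: Y=0.000+0.01931j on G[1,6]
C3: Y=0.000+0.8946j on G[1,3]
R2: Y=0.0009346+0.000j on G[2,0]
C4: Y=0.000+1.005j on G[0,1]
R3: Y=0.009804+0.000j on G[3,5]
R4: Y=0.08197+0.000j on G[3,0]
R5: Y=0.9615+0.000j on G[3,1]
L1: Y=0.000-0.001718j on G[3,4]
R6: Y=0.4202+0.000j on G[0,5]
R7: Y=0.004167+0.000j on G[1,4]
R8: Y=0.001022+0.000j on G[4,3]
L2: Y=0.000-0.01258j on G[3,4]
R9: Y=0.002660+0.000j on G[5,6]
V1: row V4−V5=4.7, i_V1 at 4,5
solve → V1=-0.05946-0.02579j, V2=-0.07818-0.06386j, V3=-0.08198-0.06697j, V4=4.654+0.1554j, V5=-0.04550+0.1554j, V6=-0.09798+0.4351j
aux → i_V1=-0.01862-1.131j

4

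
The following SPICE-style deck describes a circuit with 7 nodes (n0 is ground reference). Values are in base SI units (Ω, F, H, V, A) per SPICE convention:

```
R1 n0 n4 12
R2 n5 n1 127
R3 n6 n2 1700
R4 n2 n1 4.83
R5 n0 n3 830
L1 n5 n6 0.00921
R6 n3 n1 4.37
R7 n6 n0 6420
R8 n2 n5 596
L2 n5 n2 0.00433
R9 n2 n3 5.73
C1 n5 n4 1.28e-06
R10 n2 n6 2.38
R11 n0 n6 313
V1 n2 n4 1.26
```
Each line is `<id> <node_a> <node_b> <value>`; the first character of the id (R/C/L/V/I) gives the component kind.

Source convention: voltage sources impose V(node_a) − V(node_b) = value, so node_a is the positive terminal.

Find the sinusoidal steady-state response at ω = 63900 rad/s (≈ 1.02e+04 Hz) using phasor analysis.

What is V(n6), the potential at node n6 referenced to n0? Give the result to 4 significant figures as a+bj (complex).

Apply KCL at each of the 6 non-ground nodes and solve the resulting linear system.
Node n1: branches {R2, R4, R6} → V_1 = 1.160-0.004233j
Node n2: branches {R3, R4, R8, L2, R9, R10, V1} → V_2 = 1.195-0.0001698j
Node n3: branches {R5, R6, R9} → V_3 = 1.172-0.002468j
Node n4: branches {R1, C1, V1} → V_4 = -0.06460-0.0001698j
Node n5: branches {R2, L1, R8, L2, C1} → V_5 = -0.1321-0.1624j
Node n6: branches {R3, L1, R7, R10, R11} → V_6 = 1.185+0.005110j
Source currents: i(V1)=-0.01865+0.005504j

1.185+0.005110j V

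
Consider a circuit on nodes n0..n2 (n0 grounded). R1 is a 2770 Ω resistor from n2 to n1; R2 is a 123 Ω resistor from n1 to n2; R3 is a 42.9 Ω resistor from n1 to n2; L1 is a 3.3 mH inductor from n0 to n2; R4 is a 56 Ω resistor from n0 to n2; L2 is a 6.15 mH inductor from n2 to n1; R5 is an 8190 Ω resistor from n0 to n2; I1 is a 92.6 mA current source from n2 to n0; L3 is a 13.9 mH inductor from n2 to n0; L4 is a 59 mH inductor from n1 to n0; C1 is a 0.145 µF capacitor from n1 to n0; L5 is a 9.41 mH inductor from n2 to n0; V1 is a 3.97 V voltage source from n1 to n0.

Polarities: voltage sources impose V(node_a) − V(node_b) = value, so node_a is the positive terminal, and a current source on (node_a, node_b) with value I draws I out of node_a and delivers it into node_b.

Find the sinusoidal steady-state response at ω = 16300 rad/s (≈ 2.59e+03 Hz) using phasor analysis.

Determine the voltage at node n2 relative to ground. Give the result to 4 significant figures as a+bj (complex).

Apply KCL at each of the 2 non-ground nodes and solve the resulting linear system.
Node n1: branches {R1, R2, R3, L2, L4, C1, V1} → V_1 = 3.970+0.000j
Node n2: branches {R1, R2, R3, L1, R4, L2, R5, I1, L3, L5} → V_2 = 0.8022-0.1590j
Source currents: i(V1)=-0.1023+0.02129j

0.8022-0.1590j V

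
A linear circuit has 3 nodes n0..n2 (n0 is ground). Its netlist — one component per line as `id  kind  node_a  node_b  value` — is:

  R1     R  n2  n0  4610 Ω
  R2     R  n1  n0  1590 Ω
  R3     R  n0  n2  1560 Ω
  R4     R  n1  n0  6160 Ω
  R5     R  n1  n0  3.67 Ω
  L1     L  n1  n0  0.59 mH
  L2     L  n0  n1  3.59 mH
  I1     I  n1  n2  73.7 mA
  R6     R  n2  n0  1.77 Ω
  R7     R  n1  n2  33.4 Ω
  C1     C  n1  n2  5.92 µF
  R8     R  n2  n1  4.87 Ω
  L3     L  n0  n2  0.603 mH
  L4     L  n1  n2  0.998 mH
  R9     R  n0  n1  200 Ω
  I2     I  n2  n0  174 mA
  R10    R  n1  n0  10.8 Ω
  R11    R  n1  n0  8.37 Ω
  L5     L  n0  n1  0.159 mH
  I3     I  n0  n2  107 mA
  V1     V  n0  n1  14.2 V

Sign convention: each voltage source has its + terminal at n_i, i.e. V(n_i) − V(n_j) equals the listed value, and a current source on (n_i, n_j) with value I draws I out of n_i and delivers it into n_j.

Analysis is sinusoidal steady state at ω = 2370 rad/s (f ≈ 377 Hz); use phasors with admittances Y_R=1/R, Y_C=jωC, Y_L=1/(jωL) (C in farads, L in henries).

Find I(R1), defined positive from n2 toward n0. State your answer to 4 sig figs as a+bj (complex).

-0.001056+0.0001106j A

MNA unknowns: 2 node voltages V₁..V_2 plus 1 source current (V1)
R1: Y=0.0002169+0.000j on G[2,0]
R2: Y=0.0006289+0.000j on G[1,0]
R3: Y=0.0006410+0.000j on G[0,2]
R4: Y=0.0001623+0.000j on G[1,0]
R5: Y=0.2725+0.000j on G[1,0]
L1: Y=0.000-0.7152j on G[1,0]
L2: Y=0.000-0.1175j on G[0,1]
I1: z[1]−=0.0737, z[2]+=0.0737
R6: Y=0.5650+0.000j on G[2,0]
R7: Y=0.02994+0.000j on G[1,2]
C1: Y=0.000+0.01403j on G[1,2]
R8: Y=0.2053+0.000j on G[2,1]
L3: Y=0.000-0.6997j on G[0,2]
L4: Y=0.000-0.4228j on G[1,2]
R9: Y=0.005000+0.000j on G[0,1]
I2: z[2]−=0.174, z[0]+=0.174
R10: Y=0.09259+0.000j on G[1,0]
R11: Y=0.1195+0.000j on G[1,0]
L5: Y=0.000-2.654j on G[0,1]
I3: z[0]−=0.107, z[2]+=0.107
V1: row V0−V1=14.2, i_V1 at 0,1
solve → V1=-14.20+0.000j, V2=-4.868+0.5100j
aux → i_V1=-9.293+53.20j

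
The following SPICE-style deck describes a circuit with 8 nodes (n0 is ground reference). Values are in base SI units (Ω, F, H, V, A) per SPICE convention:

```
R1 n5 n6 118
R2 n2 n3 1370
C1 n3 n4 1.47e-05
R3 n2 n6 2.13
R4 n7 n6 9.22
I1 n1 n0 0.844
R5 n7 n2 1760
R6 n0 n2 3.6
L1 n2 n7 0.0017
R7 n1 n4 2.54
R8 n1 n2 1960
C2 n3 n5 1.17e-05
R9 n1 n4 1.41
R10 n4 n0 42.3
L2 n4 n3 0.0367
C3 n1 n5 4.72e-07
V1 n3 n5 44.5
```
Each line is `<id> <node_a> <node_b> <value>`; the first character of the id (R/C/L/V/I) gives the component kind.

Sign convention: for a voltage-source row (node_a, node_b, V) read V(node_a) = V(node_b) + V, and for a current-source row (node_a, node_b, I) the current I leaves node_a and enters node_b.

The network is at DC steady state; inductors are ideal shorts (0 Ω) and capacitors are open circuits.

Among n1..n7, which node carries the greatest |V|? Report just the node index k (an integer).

5

MNA unknowns: 7 node voltages V₁..V_7 plus 3 source currents (L1, L2, V1)
R1: Y=0.008475 on G[5,6]
R2: Y=0.0007299 on G[2,3]
C1: Y=0.000 on G[3,4]
R3: Y=0.4695 on G[2,6]
R4: Y=0.1085 on G[7,6]
I1: z[1]−=0.844, z[0]+=0.844
R5: Y=0.0005682 on G[7,2]
R6: Y=0.2778 on G[0,2]
L1: row V2−V7=0, i_L1 at 2,7
R7: Y=0.3937 on G[1,4]
R8: Y=0.0005102 on G[1,2]
C2: Y=0.000 on G[3,5]
R9: Y=0.7092 on G[1,4]
R10: Y=0.02364 on G[4,0]
L2: row V4−V3=0, i_L2 at 4,3
C3: Y=0.000 on G[1,5]
V1: row V3−V5=44.5, i_V1 at 3,5
solve → V1=-15.48, V2=-1.786, V3=-14.72, V4=-14.72, V5=-59.22, V6=-2.616, V7=-1.786
aux → i_L1=0.09002, i_L2=-0.4891, i_V1=-0.4797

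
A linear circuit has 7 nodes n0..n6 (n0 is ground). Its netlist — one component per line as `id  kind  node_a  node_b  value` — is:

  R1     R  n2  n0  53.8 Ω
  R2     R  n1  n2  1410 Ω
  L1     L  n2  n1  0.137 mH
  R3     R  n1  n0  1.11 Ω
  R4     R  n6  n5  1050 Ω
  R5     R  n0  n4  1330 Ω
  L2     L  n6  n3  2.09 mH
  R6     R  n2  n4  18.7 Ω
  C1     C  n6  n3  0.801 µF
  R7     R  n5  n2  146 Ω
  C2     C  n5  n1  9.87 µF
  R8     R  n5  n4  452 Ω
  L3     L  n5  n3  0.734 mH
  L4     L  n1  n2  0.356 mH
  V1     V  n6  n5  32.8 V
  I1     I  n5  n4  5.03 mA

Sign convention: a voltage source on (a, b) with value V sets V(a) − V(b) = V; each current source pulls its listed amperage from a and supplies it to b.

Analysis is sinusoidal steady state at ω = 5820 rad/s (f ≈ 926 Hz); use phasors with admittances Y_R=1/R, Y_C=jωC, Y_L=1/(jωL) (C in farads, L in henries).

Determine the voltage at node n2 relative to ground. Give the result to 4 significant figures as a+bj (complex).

-0.0004439+0.002628j V

MNA unknowns: 6 node voltages V₁..V_6 plus 1 source current (V1)
R1: Y=0.01859+0.000j on G[2,0]
R2: Y=0.0007092+0.000j on G[1,2]
L1: Y=0.000-1.254j on G[2,1]
R3: Y=0.9009+0.000j on G[1,0]
R4: Y=0.0009524+0.000j on G[6,5]
R5: Y=0.0007519+0.000j on G[0,4]
L2: Y=0.000-0.08221j on G[6,3]
R6: Y=0.05348+0.000j on G[2,4]
C1: Y=0.000+0.004662j on G[6,3]
R7: Y=0.006849+0.000j on G[5,2]
C2: Y=0.000+0.05744j on G[5,1]
R8: Y=0.002212+0.000j on G[5,4]
L3: Y=0.000-0.2341j on G[5,3]
L4: Y=0.000-0.4826j on G[1,2]
V1: row V6−V5=32.8, i_V1 at 6,5
I1: z[5]−=0.00503, z[4]+=0.00503
solve → V1=-6.446e-05-5.899e-05j, V2=-0.0004439+0.002628j, V3=8.150+0.08219j, V4=0.08821+0.005712j, V5=-0.01250+0.08219j, V6=32.79+0.08219j
aux → i_V1=-0.03124+1.911j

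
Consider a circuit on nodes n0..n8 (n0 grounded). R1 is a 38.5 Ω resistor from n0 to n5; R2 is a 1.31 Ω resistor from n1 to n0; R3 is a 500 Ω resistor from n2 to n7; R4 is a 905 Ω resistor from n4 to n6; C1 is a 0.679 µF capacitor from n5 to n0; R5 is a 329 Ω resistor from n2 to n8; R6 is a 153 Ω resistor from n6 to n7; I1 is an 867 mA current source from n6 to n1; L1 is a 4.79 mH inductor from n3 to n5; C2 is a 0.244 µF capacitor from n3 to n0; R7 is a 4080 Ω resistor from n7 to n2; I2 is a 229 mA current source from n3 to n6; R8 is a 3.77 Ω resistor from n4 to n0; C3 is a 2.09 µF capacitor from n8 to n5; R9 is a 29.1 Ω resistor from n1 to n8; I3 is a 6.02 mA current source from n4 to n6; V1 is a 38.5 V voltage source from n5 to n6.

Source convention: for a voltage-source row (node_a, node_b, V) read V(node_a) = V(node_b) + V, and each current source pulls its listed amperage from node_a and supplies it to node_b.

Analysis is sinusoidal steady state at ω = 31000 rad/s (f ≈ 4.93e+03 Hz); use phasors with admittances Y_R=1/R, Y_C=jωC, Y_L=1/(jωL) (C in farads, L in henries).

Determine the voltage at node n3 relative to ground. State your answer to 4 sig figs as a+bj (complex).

-158.3+195.0j V

Apply KCL at each of the 8 non-ground nodes and solve the resulting linear system.
Node n1: branches {R2, I1, R9} → V_1 = 1.579+0.6770j
Node n2: branches {R3, R5, R7} → V_2 = 0.6361+13.68j
Node n3: branches {L1, C2, I2} → V_3 = -158.3+195.0j
Node n4: branches {R4, R8, I3} → V_4 = -0.1014+0.04142j
Node n5: branches {R1, C1, L1, C3, V1} → V_5 = 19.50+9.983j
Node n6: branches {R4, R6, I1, I2, I3, V1} → V_6 = -19.00+9.983j
Node n7: branches {R3, R6, R7} → V_7 = -13.98+10.93j
Node n8: branches {R5, C3, R9} → V_8 = 11.43+15.71j
Source currents: i(V1)=0.5783+0.004805j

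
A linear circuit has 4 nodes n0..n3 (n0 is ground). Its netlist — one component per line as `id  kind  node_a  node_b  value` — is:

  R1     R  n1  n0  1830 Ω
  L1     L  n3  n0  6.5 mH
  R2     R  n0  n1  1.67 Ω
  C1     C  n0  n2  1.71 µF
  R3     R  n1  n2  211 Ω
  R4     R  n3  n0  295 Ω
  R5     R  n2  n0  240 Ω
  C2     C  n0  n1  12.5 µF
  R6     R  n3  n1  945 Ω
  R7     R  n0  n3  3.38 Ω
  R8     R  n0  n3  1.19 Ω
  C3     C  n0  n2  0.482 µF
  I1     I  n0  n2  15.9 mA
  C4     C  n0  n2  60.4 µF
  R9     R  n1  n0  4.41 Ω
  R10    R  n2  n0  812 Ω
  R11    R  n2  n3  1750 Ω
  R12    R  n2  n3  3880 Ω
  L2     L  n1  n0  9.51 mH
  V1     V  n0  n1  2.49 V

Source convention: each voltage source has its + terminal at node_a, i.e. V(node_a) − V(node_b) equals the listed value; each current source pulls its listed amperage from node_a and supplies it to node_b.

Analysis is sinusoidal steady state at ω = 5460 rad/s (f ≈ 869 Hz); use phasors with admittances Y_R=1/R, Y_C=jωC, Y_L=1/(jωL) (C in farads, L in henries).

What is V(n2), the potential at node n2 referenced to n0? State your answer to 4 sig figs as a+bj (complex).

Apply KCL at each of the 3 non-ground nodes and solve the resulting linear system.
Node n1: branches {R1, R2, R3, C2, R6, R9, L2, V1} → V_1 = -2.490+0.000j
Node n2: branches {C1, R3, R5, C3, I1, C4, R10, R11, R12} → V_2 = 0.0003842-0.01198j
Node n3: branches {L1, R4, R6, R7, R8, R11, R12} → V_3 = -0.002306-6.563e-05j
Source currents: i(V1)=-2.071-0.1219j

0.0003842-0.01198j V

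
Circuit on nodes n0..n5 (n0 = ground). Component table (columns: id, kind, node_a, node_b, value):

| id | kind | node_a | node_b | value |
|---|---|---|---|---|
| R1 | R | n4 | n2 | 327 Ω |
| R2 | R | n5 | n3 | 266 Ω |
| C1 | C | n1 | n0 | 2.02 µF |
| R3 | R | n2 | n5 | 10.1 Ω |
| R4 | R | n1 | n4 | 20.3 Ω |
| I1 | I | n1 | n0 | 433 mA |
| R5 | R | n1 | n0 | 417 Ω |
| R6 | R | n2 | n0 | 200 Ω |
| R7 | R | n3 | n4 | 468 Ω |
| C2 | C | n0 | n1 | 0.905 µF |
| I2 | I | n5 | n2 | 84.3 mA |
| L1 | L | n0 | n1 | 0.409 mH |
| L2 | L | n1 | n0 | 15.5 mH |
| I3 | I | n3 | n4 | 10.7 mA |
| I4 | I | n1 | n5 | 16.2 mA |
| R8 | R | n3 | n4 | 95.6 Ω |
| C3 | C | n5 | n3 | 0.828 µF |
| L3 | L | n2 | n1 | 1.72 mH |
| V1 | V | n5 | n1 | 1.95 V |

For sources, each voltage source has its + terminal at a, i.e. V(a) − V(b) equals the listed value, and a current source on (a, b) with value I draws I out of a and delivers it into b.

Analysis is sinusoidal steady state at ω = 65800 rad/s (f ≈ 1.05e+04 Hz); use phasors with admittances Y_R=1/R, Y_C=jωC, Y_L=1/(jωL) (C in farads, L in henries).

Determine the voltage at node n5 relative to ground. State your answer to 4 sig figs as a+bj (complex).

Element admittances at ω=65800 rad/s:
  Y(R1) = 0.003058+0.000j S between n4,n2
  Y(R2) = 0.003759+0.000j S between n5,n3
  Y(C1) = 0.000+0.1329j S between n1,n0
  Y(R3) = 0.09901+0.000j S between n2,n5
  Y(R4) = 0.04926+0.000j S between n1,n4
  I1: injects 0.433 A into n0 (from n1)
  Y(R5) = 0.002398+0.000j S between n1,n0
  Y(R6) = 0.005000+0.000j S between n2,n0
  Y(R7) = 0.002137+0.000j S between n3,n4
  Y(C2) = 0.000+0.05955j S between n0,n1
  I2: injects 0.0843 A into n2 (from n5)
  Y(L1) = 0.000-0.03716j S between n0,n1
  Y(L2) = 0.000-0.0009805j S between n1,n0
  I3: injects 0.0107 A into n4 (from n3)
  I4: injects 0.0162 A into n5 (from n1)
  Y(R8) = 0.01046+0.000j S between n3,n4
  Y(C3) = 0.000+0.05448j S between n5,n3
  Y(L3) = 0.000-0.008836j S between n2,n1
  V1: constraint V(n5)−V(n1) = 1.95
Assemble and solve the 6×6 MNA system:
  V(n1)=-0.1409+2.883j  V(n2)=2.468+2.967j  V(n3)=1.692+3.347j  V(n4)=0.5024+2.977j  V(n5)=1.809+2.883j
  i(V1)=-0.02857+0.003594j

1.809+2.883j V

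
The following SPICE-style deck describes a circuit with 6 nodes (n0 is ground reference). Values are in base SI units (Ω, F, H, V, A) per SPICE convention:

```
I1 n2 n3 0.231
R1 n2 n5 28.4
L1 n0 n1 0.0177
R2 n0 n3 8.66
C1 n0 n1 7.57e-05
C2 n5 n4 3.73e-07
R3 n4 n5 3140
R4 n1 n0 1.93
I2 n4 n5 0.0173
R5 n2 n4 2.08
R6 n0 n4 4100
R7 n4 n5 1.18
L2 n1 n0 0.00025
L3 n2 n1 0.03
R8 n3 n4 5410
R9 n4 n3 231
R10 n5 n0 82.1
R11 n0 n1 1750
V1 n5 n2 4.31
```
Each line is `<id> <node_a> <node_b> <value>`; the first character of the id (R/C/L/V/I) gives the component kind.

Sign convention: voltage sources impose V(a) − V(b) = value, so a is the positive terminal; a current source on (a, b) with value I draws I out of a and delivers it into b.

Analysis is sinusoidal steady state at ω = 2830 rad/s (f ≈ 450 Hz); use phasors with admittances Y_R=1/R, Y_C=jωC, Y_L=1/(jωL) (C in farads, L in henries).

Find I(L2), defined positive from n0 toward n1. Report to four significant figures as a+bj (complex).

MNA unknowns: 5 node voltages V₁..V_5 plus 1 source current (V1)
I1: z[2]−=0.231, z[3]+=0.231
R1: Y=0.03521+0.000j on G[2,5]
L1: Y=0.000-0.01996j on G[0,1]
R2: Y=0.1155+0.000j on G[0,3]
C1: Y=0.000+0.2142j on G[0,1]
C2: Y=0.000+0.001056j on G[5,4]
R3: Y=0.0003185+0.000j on G[4,5]
R4: Y=0.5181+0.000j on G[1,0]
I2: z[4]−=0.0173, z[5]+=0.0173
R5: Y=0.4808+0.000j on G[2,4]
R6: Y=0.0002439+0.000j on G[0,4]
R7: Y=0.8475+0.000j on G[4,5]
L2: Y=0.000-1.413j on G[1,0]
L3: Y=0.000-0.01178j on G[2,1]
R8: Y=0.0001848+0.000j on G[3,4]
R9: Y=0.004329+0.000j on G[4,3]
R10: Y=0.01218+0.000j on G[5,0]
R11: Y=0.0005714+0.000j on G[0,1]
V1: row V5−V2=4.31, i_V1 at 5,2
solve → V1=-0.1212-0.02571j, V2=-11.53-8.022j, V3=1.596-0.3007j, V4=-8.756-7.993j, V5=-7.221-8.022j
aux → i_V1=-1.349+0.1205j

0.03633-0.1713j A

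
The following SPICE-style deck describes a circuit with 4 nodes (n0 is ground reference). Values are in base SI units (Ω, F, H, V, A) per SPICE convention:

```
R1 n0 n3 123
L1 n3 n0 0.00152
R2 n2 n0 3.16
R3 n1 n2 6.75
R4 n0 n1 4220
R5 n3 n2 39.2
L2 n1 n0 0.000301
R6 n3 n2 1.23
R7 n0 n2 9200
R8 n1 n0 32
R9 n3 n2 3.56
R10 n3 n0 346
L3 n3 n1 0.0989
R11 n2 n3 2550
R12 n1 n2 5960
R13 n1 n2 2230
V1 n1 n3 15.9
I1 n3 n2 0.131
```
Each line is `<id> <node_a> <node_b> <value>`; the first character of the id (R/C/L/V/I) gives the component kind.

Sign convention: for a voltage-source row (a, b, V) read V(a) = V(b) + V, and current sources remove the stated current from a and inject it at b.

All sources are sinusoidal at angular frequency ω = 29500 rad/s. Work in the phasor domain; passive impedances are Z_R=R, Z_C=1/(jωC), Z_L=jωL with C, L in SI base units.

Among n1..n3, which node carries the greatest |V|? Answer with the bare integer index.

Element admittances at ω=29500 rad/s:
  Y(R1) = 0.008130+0.000j S between n0,n3
  Y(L1) = 0.000-0.02230j S between n3,n0
  Y(R2) = 0.3165+0.000j S between n2,n0
  Y(R3) = 0.1481+0.000j S between n1,n2
  Y(R4) = 0.0002370+0.000j S between n0,n1
  Y(R5) = 0.02551+0.000j S between n3,n2
  Y(L2) = 0.000-0.1126j S between n1,n0
  Y(R6) = 0.8130+0.000j S between n3,n2
  Y(R7) = 0.0001087+0.000j S between n0,n2
  Y(R8) = 0.03125+0.000j S between n1,n0
  Y(R9) = 0.2809+0.000j S between n3,n2
  Y(R10) = 0.002890+0.000j S between n3,n0
  Y(L3) = 0.000-0.0003428j S between n3,n1
  Y(R11) = 0.0003922+0.000j S between n2,n3
  Y(R12) = 0.0001678+0.000j S between n1,n2
  Y(R13) = 0.0004484+0.000j S between n1,n2
  V1: constraint V(n1)−V(n3) = 15.9
  I1: injects 0.131 A into n2 (from n3)
Assemble and solve the 4×4 MNA system:
  V(n1)=10.82+3.735j  V(n2)=-2.491+2.989j  V(n3)=-5.081+3.735j
  i(V1)=-2.741+0.9953j

1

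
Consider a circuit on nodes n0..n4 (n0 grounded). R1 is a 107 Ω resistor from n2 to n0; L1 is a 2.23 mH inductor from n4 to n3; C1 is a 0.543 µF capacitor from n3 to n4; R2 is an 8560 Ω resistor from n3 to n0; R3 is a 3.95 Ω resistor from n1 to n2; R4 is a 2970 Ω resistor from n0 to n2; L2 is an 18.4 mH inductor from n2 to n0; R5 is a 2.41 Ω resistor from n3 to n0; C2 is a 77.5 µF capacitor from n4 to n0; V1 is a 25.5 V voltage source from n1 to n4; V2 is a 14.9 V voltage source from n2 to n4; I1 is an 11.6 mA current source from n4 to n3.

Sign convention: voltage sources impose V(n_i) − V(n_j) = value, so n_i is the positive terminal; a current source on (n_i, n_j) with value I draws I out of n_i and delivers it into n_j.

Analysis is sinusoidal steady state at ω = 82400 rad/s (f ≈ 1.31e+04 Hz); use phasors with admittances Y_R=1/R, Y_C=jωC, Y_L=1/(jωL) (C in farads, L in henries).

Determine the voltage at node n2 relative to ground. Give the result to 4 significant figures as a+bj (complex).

Element admittances at ω=82400 rad/s:
  Y(R1) = 0.009346+0.000j S between n2,n0
  Y(L1) = 0.000-0.005442j S between n4,n3
  Y(C1) = 0.000+0.04474j S between n3,n4
  Y(R2) = 0.0001168+0.000j S between n3,n0
  Y(R3) = 0.2532+0.000j S between n1,n2
  Y(R4) = 0.0003367+0.000j S between n0,n2
  Y(L2) = 0.000-0.0006596j S between n2,n0
  Y(R5) = 0.4149+0.000j S between n3,n0
  Y(C2) = 0.000+6.386j S between n4,n0
  V1: constraint V(n1)−V(n4) = 25.5
  V2: constraint V(n2)−V(n4) = 14.9
  I1: injects 0.0116 A into n3 (from n4)
Assemble and solve the 6×6 MNA system:
  V(n1)=25.50+0.02425j  V(n2)=14.90+0.02425j  V(n3)=0.02544-0.002253j  V(n4)=0.001649+0.02425j
  i(V1)=-2.684+0.000j  i(V2)=2.539+0.009594j

14.90+0.02425j V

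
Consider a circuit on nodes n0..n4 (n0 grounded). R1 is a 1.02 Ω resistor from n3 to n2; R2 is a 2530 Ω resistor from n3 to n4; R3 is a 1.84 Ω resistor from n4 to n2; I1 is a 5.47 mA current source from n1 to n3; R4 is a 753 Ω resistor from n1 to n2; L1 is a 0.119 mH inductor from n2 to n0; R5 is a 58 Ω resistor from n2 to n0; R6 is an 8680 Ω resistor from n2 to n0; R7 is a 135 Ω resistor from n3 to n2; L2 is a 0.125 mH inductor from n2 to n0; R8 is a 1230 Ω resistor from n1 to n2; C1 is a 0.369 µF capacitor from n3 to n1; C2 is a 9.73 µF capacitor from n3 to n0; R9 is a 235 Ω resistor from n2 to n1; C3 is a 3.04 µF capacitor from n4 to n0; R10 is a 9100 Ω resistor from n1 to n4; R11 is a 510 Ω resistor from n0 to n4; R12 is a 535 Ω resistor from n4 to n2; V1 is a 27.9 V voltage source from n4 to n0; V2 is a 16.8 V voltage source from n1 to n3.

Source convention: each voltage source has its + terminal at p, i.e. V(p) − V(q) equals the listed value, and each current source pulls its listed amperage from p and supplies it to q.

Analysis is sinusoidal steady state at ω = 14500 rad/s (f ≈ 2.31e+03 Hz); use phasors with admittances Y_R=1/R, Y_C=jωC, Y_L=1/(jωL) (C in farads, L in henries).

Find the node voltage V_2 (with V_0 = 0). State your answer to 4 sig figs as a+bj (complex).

MNA unknowns: 4 node voltages V₁..V_4 plus 2 source currents (V1, V2)
R1: Y=0.9804+0.000j on G[3,2]
R2: Y=0.0003953+0.000j on G[3,4]
R3: Y=0.5435+0.000j on G[4,2]
I1: z[1]−=0.00547, z[3]+=0.00547
R4: Y=0.001328+0.000j on G[1,2]
L1: Y=0.000-0.5795j on G[2,0]
R5: Y=0.01724+0.000j on G[2,0]
R6: Y=0.0001152+0.000j on G[2,0]
R7: Y=0.007407+0.000j on G[3,2]
L2: Y=0.000-0.5517j on G[2,0]
R8: Y=0.0008130+0.000j on G[1,2]
C1: Y=0.000+0.005350j on G[3,1]
C2: Y=0.000+0.1411j on G[3,0]
R9: Y=0.004255+0.000j on G[2,1]
C3: Y=0.000+0.04408j on G[4,0]
R10: Y=0.0001099+0.000j on G[1,4]
R11: Y=0.001961+0.000j on G[0,4]
R12: Y=0.001869+0.000j on G[4,2]
V1: row V4−V0=27.9, i_V1 at 4,0
V2: row V1−V3=16.8, i_V2 at 1,3
solve → V1=24.84+10.27j, V2=6.684+11.41j, V3=8.041+10.27j, V4=27.90+0.000j
aux → i_V1=-11.63+4.999j, i_V2=-0.1213-0.08368j

6.684+11.41j V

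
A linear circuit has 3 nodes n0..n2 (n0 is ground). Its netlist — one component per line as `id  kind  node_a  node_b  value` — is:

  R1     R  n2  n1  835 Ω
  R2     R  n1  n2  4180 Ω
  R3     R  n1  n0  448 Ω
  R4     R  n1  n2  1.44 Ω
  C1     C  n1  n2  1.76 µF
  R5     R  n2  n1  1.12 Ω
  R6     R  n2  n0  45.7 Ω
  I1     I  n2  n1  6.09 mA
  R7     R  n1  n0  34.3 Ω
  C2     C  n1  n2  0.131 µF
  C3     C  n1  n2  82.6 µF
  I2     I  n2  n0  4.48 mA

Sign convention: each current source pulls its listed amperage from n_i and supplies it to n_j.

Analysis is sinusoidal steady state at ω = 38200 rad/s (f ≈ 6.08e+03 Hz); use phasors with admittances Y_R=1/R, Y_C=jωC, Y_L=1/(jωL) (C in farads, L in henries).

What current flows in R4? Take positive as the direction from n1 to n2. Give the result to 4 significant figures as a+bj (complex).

0.0007479-0.001507j A

Element admittances at ω=38200 rad/s:
  Y(R1) = 0.001198+0.000j S between n2,n1
  Y(R2) = 0.0002392+0.000j S between n1,n2
  Y(R3) = 0.002232+0.000j S between n1,n0
  Y(R4) = 0.6944+0.000j S between n1,n2
  Y(C1) = 0.000+0.06723j S between n1,n2
  Y(R5) = 0.8929+0.000j S between n2,n1
  Y(R6) = 0.02188+0.000j S between n2,n0
  I1: injects 0.00609 A into n1 (from n2)
  Y(R7) = 0.02915+0.000j S between n1,n0
  Y(C2) = 0.000+0.005004j S between n1,n2
  Y(C3) = 0.000+3.155j S between n1,n2
  I2: injects 0.00448 A into n0 (from n2)
Assemble and solve the 2×2 MNA system:
  V(n1)=-0.08366-0.0008915j  V(n2)=-0.08474+0.001279j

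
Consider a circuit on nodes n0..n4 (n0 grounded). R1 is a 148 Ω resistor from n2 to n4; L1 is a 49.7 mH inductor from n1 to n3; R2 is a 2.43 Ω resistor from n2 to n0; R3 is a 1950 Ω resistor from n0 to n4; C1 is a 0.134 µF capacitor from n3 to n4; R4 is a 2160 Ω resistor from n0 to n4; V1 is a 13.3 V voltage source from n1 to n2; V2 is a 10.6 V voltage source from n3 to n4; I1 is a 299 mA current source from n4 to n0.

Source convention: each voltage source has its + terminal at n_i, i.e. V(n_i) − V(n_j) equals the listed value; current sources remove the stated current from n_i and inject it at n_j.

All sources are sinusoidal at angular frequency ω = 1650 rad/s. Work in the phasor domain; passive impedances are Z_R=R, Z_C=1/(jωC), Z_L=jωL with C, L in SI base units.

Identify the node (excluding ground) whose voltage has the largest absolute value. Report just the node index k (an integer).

4

MNA unknowns: 4 node voltages V₁..V_4 plus 2 source currents (V1, V2)
R1: Y=0.006757+0.000j on G[2,4]
L1: Y=0.000-0.01219j on G[1,3]
R2: Y=0.4115+0.000j on G[2,0]
R3: Y=0.0005128+0.000j on G[0,4]
C1: Y=0.000+0.0002211j on G[3,4]
R4: Y=0.0004630+0.000j on G[0,4]
V1: row V1−V2=13.3, i_V1 at 1,2
V2: row V3−V4=10.6, i_V2 at 3,4
I1: z[4]−=0.299, z[0]+=0.299
solve → V1=12.60+0.04417j, V2=-0.7032+0.04417j, V3=0.7613-18.63j, V4=-9.839-18.63j
aux → i_V1=-0.2277+0.1443j, i_V2=0.2277-0.1467j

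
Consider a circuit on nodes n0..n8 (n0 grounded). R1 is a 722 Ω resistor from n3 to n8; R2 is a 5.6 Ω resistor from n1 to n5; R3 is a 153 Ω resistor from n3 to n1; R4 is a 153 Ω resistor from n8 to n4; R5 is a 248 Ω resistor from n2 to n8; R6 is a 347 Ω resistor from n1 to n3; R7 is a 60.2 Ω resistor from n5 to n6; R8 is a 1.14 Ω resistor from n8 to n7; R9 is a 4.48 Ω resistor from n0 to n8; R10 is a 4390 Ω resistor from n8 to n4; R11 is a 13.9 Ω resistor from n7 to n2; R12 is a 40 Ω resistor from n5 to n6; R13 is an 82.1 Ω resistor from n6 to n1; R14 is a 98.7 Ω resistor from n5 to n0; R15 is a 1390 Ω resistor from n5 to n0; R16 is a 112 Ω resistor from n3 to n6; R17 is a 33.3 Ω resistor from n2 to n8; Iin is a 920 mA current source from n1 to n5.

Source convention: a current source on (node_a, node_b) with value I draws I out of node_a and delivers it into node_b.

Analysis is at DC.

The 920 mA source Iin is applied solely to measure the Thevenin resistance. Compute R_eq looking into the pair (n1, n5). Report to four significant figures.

MNA unknowns: 8 node voltages V₁..V_8
R1: Y=0.001385 on G[3,8]
R2: Y=0.1786 on G[1,5]
R3: Y=0.006536 on G[3,1]
R4: Y=0.006536 on G[8,4]
R5: Y=0.004032 on G[2,8]
R6: Y=0.002882 on G[1,3]
R7: Y=0.01661 on G[5,6]
R8: Y=0.8772 on G[8,7]
R9: Y=0.2232 on G[0,8]
R10: Y=0.0002278 on G[8,4]
R11: Y=0.07194 on G[7,2]
R12: Y=0.02500 on G[5,6]
R13: Y=0.01218 on G[6,1]
R14: Y=0.01013 on G[5,0]
R15: Y=0.0007194 on G[5,0]
R16: Y=0.008929 on G[3,6]
R17: Y=0.03003 on G[2,8]
Iin: z[1]−=0.92, z[5]+=0.92
solve → V1=-4.486, V2=-0.01607, V3=-2.605, V4=-0.01607, V5=0.3305, V6=-1.023, V7=-0.01607, V8=-0.01607

R_eq = 5.235 Ω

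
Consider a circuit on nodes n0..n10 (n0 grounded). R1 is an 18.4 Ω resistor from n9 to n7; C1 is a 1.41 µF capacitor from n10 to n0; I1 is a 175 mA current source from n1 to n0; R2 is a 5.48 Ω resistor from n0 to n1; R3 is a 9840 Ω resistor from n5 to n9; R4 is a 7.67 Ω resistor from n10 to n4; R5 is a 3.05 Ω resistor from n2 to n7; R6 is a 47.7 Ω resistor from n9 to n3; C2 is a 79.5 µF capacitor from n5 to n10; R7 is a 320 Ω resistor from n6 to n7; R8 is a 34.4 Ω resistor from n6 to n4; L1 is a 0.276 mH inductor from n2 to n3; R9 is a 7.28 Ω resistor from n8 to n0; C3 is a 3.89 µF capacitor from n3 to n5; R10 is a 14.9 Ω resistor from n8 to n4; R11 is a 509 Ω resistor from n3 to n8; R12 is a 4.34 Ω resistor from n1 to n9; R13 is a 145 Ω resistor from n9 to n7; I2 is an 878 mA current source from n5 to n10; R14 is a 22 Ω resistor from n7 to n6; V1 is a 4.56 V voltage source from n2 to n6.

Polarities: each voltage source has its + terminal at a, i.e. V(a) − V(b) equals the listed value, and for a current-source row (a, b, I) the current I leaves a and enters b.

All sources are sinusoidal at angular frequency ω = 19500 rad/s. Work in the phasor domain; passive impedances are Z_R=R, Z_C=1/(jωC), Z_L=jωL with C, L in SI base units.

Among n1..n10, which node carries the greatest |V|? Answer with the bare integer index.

6

Apply KCL at each of the 10 non-ground nodes and solve the resulting linear system.
Node n1: branches {I1, R2, R12} → V_1 = -0.8005-0.02055j
Node n2: branches {R5, L1, V1} → V_2 = 0.1457+0.06280j
Node n3: branches {R6, L1, C3, R11} → V_3 = 0.1180-0.4691j
Node n4: branches {R4, R8, R10} → V_4 = -0.5941+0.06651j
Node n5: branches {R3, C2, C3, I2} → V_5 = 0.05374+0.6065j
Node n6: branches {R7, R8, R14, V1} → V_6 = -4.414+0.06280j
Node n7: branches {R1, R5, R7, R13, R14} → V_7 = -0.4752+0.04886j
Node n8: branches {R9, R10, R11} → V_8 = -0.1920+0.01716j
Node n9: branches {R1, R3, R6, R12, R13} → V_9 = -0.6749-0.03682j
Node n10: branches {C1, R4, C2, I2} → V_10 = 0.05063+0.09274j
Source currents: i(V1)=-0.3024+0.0005692j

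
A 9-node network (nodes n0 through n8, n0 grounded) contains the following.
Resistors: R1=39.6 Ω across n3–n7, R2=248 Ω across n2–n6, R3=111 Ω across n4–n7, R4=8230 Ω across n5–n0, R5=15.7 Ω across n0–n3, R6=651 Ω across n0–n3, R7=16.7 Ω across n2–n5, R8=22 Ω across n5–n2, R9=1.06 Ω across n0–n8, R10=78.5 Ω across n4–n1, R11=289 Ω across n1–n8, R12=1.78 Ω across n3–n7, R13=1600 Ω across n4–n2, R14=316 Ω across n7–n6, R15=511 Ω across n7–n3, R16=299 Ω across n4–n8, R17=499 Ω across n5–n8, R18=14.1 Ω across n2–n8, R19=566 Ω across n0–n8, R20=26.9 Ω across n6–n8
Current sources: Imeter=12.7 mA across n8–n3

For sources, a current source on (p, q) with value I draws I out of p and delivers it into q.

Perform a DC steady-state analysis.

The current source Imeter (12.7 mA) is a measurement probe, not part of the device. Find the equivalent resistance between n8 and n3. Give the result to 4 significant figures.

Apply KCL at each of the 8 non-ground nodes and solve the resulting linear system.
Node n1: branches {R10, R11} → V_1 = 0.07161
Node n2: branches {R2, R7, R8, R13, R18} → V_2 = -0.01054
Node n3: branches {R1, R5, R6, R12, R15, Imeter} → V_3 = 0.1754
Node n4: branches {R3, R10, R13, R16} → V_4 = 0.09436
Node n5: branches {R4, R7, R8, R17} → V_5 = -0.01055
Node n6: branches {R2, R14, R20} → V_6 = 0.001260
Node n7: branches {R1, R3, R12, R14, R15} → V_7 = 0.1733
Node n8: branches {R9, R11, R16, R17, R18, R19, R20, Imeter} → V_8 = -0.01211

R_eq = 14.77 Ω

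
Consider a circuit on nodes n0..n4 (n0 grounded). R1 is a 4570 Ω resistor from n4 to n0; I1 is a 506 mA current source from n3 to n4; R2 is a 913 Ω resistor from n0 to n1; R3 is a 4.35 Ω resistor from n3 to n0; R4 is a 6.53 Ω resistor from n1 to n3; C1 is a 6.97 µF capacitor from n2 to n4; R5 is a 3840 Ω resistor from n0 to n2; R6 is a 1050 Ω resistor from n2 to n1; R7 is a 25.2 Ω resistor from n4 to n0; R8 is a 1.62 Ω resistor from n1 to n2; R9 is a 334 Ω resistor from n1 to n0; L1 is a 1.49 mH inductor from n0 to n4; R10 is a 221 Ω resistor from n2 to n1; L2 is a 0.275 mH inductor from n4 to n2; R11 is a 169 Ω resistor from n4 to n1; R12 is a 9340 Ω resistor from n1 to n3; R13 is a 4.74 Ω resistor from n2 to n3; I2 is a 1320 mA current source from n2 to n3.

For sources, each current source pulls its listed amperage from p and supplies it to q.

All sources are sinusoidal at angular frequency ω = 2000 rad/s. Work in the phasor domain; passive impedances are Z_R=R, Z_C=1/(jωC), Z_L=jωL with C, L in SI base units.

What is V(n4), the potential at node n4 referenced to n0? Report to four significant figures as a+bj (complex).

Element admittances at ω=2000 rad/s:
  Y(R1) = 0.0002188+0.000j S between n4,n0
  I1: injects 0.506 A into n4 (from n3)
  Y(R2) = 0.001095+0.000j S between n0,n1
  Y(R3) = 0.2299+0.000j S between n3,n0
  Y(R4) = 0.1531+0.000j S between n1,n3
  Y(C1) = 0.000+0.01394j S between n2,n4
  Y(R5) = 0.0002604+0.000j S between n0,n2
  Y(R6) = 0.0009524+0.000j S between n2,n1
  Y(R7) = 0.03968+0.000j S between n4,n0
  Y(R8) = 0.6173+0.000j S between n1,n2
  Y(R9) = 0.002994+0.000j S between n1,n0
  Y(L1) = 0.000-0.3356j S between n0,n4
  Y(R10) = 0.004525+0.000j S between n2,n1
  Y(L2) = 0.000-1.818j S between n4,n2
  Y(R11) = 0.005917+0.000j S between n4,n1
  Y(R12) = 0.0001071+0.000j S between n1,n3
  Y(R13) = 0.2110+0.000j S between n2,n3
  I2: injects 1.32 A into n3 (from n2)
Assemble and solve the 4×4 MNA system:
  V(n1)=-0.2838-0.9928j  V(n2)=-0.6183-1.089j  V(n3)=1.077-0.6426j  V(n4)=-0.5329-0.6707j

-0.5329-0.6707j V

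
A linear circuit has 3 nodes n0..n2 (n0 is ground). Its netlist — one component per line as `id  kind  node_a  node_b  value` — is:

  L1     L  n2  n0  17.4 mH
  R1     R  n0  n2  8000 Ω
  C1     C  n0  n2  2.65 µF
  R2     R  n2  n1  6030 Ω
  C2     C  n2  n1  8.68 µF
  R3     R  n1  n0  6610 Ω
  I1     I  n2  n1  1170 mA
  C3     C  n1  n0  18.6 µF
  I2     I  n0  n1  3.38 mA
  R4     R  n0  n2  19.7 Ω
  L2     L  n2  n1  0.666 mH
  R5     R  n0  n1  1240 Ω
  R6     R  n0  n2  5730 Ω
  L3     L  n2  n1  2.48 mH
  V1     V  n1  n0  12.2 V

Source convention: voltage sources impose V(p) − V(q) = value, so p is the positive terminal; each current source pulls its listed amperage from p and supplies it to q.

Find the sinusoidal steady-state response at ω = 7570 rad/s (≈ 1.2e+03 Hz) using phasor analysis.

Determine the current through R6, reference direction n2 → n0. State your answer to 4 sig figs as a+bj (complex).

0.001780-0.001701j A

MNA unknowns: 2 node voltages V₁..V_2 plus 1 source current (V1)
L1: Y=0.000-0.007592j on G[2,0]
R1: Y=0.0001250+0.000j on G[0,2]
C1: Y=0.000+0.02006j on G[0,2]
R2: Y=0.0001658+0.000j on G[2,1]
C2: Y=0.000+0.06571j on G[2,1]
R3: Y=0.0001513+0.000j on G[1,0]
I1: z[2]−=1.17, z[1]+=1.17
C3: Y=0.000+0.1408j on G[1,0]
I2: z[0]−=0.00338, z[1]+=0.00338
R4: Y=0.05076+0.000j on G[0,2]
L2: Y=0.000-0.1983j on G[2,1]
R5: Y=0.0008065+0.000j on G[0,1]
R6: Y=0.0001745+0.000j on G[0,2]
L3: Y=0.000-0.05327j on G[2,1]
V1: row V1−V0=12.2, i_V1 at 1,0
solve → V1=12.20+0.000j, V2=10.20-9.746j
aux → i_V1=-0.6506-1.347j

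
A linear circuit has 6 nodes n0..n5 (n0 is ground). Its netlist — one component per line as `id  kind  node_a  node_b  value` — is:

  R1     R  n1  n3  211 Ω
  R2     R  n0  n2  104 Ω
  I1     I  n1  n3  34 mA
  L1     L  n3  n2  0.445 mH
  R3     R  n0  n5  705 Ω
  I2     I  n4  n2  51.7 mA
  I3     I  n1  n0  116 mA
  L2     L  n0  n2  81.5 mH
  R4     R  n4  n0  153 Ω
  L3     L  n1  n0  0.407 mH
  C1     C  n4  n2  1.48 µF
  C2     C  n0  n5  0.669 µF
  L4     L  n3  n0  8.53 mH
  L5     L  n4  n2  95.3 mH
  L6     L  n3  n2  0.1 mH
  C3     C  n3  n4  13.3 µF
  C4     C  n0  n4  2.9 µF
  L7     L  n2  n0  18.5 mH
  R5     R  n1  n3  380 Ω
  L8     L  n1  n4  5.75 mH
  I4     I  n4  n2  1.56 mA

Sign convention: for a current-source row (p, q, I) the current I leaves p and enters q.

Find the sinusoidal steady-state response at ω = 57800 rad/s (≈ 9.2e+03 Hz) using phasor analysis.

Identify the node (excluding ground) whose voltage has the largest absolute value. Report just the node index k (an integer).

1

Apply KCL at each of the 5 non-ground nodes and solve the resulting linear system.
Node n1: branches {R1, I1, I3, L3, R5, L8} → V_1 = -0.4884-3.250j
Node n2: branches {R2, L1, I2, L2, C1, L5, L6, L7, I4} → V_2 = -0.1614+0.05590j
Node n3: branches {R1, I1, L1, L4, L6, C3, R5} → V_3 = -0.1498-0.2852j
Node n4: branches {I2, R4, C1, L5, C3, C4, L8, I4} → V_4 = -0.1242-0.1495j
Node n5: branches {R3, C2} → V_5 = 0.000+0.000j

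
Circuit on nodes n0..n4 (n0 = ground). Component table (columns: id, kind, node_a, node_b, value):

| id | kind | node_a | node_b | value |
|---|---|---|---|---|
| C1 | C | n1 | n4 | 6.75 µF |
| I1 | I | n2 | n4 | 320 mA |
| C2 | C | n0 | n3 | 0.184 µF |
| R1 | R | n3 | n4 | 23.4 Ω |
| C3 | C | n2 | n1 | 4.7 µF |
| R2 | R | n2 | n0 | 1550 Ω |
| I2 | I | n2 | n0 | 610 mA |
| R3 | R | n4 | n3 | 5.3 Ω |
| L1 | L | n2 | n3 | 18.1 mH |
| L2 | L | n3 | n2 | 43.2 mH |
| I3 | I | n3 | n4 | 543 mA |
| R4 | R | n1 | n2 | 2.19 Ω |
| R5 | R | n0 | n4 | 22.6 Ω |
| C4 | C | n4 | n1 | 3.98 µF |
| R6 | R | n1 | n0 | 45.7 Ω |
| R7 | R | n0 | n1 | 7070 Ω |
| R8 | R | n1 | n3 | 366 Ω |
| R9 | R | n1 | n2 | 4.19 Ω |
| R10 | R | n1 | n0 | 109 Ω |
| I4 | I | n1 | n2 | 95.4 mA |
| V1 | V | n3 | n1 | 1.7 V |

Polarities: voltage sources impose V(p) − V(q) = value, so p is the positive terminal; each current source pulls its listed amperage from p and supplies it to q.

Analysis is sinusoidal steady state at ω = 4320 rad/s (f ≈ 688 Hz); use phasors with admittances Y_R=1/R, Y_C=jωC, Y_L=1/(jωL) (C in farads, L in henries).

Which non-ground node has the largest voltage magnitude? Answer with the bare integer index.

2

MNA unknowns: 4 node voltages V₁..V_4 plus 1 source current (V1)
C1: Y=0.000+0.02916j on G[1,4]
I1: z[2]−=0.32, z[4]+=0.32
C2: Y=0.000+0.0007949j on G[0,3]
R1: Y=0.04274+0.000j on G[3,4]
C3: Y=0.000+0.02030j on G[2,1]
R2: Y=0.0006452+0.000j on G[2,0]
I2: z[2]−=0.61, z[0]+=0.61
R3: Y=0.1887+0.000j on G[4,3]
L1: Y=0.000-0.01279j on G[2,3]
L2: Y=0.000-0.005358j on G[3,2]
I3: z[3]−=0.543, z[4]+=0.543
R4: Y=0.4566+0.000j on G[1,2]
R5: Y=0.04425+0.000j on G[0,4]
C4: Y=0.000+0.01719j on G[4,1]
R6: Y=0.02188+0.000j on G[1,0]
R7: Y=0.0001414+0.000j on G[0,1]
R8: Y=0.002732+0.000j on G[1,3]
R9: Y=0.2387+0.000j on G[1,2]
R10: Y=0.009174+0.000j on G[1,0]
I4: z[1]−=0.0954, z[2]+=0.0954
V1: row V3−V1=1.7, i_V1 at 3,1
solve → V1=-11.62+0.7861j, V2=-12.81+0.7447j, V3=-9.919+0.7861j, V4=-5.393-0.3869j
aux → i_V1=0.4995-0.2111j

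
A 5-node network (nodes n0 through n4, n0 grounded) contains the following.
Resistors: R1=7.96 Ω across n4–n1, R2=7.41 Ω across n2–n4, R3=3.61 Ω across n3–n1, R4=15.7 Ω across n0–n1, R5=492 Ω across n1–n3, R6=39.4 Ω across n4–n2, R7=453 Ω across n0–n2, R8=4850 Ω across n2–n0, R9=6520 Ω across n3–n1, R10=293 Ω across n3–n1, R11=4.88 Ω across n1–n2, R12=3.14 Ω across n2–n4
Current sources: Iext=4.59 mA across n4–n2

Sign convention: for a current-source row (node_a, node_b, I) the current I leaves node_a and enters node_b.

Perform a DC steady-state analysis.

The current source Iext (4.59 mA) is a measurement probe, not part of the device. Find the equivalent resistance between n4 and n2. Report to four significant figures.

R_eq = 1.795 Ω

Apply KCL at each of the 4 non-ground nodes and solve the resulting linear system.
Node n1: branches {R1, R3, R4, R5, R9, R10, R11} → V_1 = -0.0001135
Node n2: branches {R2, R6, R7, R8, R11, R12, Iext} → V_2 = 0.002996
Node n3: branches {R3, R5, R9, R10} → V_3 = -0.0001135
Node n4: branches {R1, R2, R6, R12, Iext} → V_4 = -0.005244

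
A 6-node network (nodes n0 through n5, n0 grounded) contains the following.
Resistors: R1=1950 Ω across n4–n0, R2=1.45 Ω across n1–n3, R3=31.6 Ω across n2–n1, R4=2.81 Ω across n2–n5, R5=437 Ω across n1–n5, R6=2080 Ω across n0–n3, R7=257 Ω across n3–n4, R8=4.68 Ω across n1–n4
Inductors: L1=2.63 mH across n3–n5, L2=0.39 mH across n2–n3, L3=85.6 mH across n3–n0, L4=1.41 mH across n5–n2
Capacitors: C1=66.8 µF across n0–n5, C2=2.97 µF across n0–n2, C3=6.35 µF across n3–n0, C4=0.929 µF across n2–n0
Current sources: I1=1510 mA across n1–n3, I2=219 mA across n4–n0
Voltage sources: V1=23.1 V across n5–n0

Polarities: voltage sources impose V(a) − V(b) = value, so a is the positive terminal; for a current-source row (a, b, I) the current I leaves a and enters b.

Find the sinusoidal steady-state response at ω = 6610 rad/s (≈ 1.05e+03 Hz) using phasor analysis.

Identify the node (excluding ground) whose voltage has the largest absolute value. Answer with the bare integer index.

Element admittances at ω=6610 rad/s:
  Y(R1) = 0.0005128+0.000j S between n4,n0
  Y(R2) = 0.6897+0.000j S between n1,n3
  Y(L1) = 0.000-0.05752j S between n3,n5
  Y(R3) = 0.03165+0.000j S between n2,n1
  Y(R4) = 0.3559+0.000j S between n2,n5
  Y(R5) = 0.002288+0.000j S between n1,n5
  Y(L2) = 0.000-0.3879j S between n2,n3
  Y(C1) = 0.000+0.4415j S between n0,n5
  Y(R6) = 0.0004808+0.000j S between n0,n3
  Y(C2) = 0.000+0.01963j S between n0,n2
  Y(L3) = 0.000-0.001767j S between n3,n0
  Y(L4) = 0.000-0.1073j S between n5,n2
  Y(C3) = 0.000+0.04197j S between n3,n0
  I1: injects 1.51 A into n3 (from n1)
  Y(C4) = 0.000+0.006141j S between n2,n0
  I2: injects 0.219 A into n0 (from n4)
  Y(R7) = 0.003891+0.000j S between n3,n4
  Y(R8) = 0.2137+0.000j S between n1,n4
  V1: constraint V(n5)−V(n0) = 23.1
Assemble and solve the 6×6 MNA system:
  V(n1)=23.27-4.382j  V(n2)=23.55-4.010j  V(n3)=25.76-4.416j  V(n4)=22.25-4.372j  V(n5)=23.10+0.000j
  i(V1)=-0.5237-11.84j

3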